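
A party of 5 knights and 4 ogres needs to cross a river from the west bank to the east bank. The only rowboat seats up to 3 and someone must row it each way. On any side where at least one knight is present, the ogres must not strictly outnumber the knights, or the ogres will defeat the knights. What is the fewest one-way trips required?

Counting alone: each trip to the east bank takes at most 3 across and each return brings at least 1 back, so after t trips out (and t−1 returns) at most 3t − (t−1) of the 9 are across; that first reaches 9 at t = 4, so at least 7 crossings are needed.
The plan below uses exactly 7 crossings, so it is optimal:
1. 3 ogres → the east bank.  (the west bank: 5K 1O; the east bank: 0K 3O)
2. 1 ogre ← the west bank.  (the west bank: 5K 2O; the east bank: 0K 2O)
3. 3 knights → the east bank.  (the west bank: 2K 2O; the east bank: 3K 2O)
4. 1 knight ← the west bank.  (the west bank: 3K 2O; the east bank: 2K 2O)
5. 2 knights and 1 ogre → the east bank.  (the west bank: 1K 1O; the east bank: 4K 3O)
6. 1 knight ← the west bank.  (the west bank: 2K 1O; the east bank: 3K 3O)
7. 2 knights and 1 ogre → the east bank.  (the west bank: 0K 0O; the east bank: 5K 4O)

7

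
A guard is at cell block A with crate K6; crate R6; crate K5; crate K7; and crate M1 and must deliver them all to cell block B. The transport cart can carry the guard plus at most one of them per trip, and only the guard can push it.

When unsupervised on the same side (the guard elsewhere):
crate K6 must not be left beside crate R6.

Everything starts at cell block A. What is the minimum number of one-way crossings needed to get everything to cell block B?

Counting alone: the guard can take at most 1 across per trip to cell block B, so moving all 5 needs at least 5 loaded trips out, with a return between consecutive ones — at least 9 crossings.
The plan below uses exactly 9 crossings, so it is optimal:
1. Guard goes to cell block B with crate K6.  [cell block A: crate K5, crate K7, crate M1, crate R6 | cell block B: crate K6]
2. Guard goes back to cell block A alone.  [cell block A: crate K5, crate K7, crate M1, crate R6 | cell block B: crate K6]
3. Guard goes to cell block B with crate K5.  [cell block A: crate K7, crate M1, crate R6 | cell block B: crate K5, crate K6]
4. Guard goes back to cell block A alone.  [cell block A: crate K7, crate M1, crate R6 | cell block B: crate K5, crate K6]
5. Guard goes to cell block B with crate K7.  [cell block A: crate M1, crate R6 | cell block B: crate K5, crate K6, crate K7]
6. Guard goes back to cell block A alone.  [cell block A: crate M1, crate R6 | cell block B: crate K5, crate K6, crate K7]
7. Guard goes to cell block B with crate M1.  [cell block A: crate R6 | cell block B: crate K5, crate K6, crate K7, crate M1]
8. Guard goes back to cell block A alone.  [cell block A: crate R6 | cell block B: crate K5, crate K6, crate K7, crate M1]
9. Guard goes to cell block B with crate R6.  [cell block A: — | cell block B: crate K5, crate K6, crate K7, crate M1, crate R6]

9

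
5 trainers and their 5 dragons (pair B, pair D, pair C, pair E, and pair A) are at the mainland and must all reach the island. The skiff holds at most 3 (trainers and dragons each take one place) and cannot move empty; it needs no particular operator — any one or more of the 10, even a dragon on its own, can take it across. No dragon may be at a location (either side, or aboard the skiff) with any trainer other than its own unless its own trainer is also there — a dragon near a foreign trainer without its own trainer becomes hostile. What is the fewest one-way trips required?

11

Counting alone: each trip to the island takes at most 3 across and each return brings at least 1 back, so after t trips out (and t−1 returns) at most 3t − (t−1) of the 10 are across; that first reaches 10 at t = 5, so at least 9 crossings are needed.
The safety rule pushes this higher. Following every safe sequence of crossings, the most of the 10 that can be at the island as the skiff arrives there on crossing 9 is 9 — never all 10.
So no plan with fewer than 11 crossings exists, and this one achieves 11:
1. dragon B and trainer B cross → the island.
2. trainer B crosses ← the mainland.
3. dragon C, dragon D, and dragon E cross → the island.
4. dragon B crosses ← the mainland.
5. trainer C, trainer D, and trainer E cross → the island.
6. dragon D and trainer D cross ← the mainland.
7. trainer A, trainer B, and trainer D cross → the island.
8. dragon C crosses ← the mainland.
9. dragon B and dragon D cross → the island.
10. dragon B crosses ← the mainland.
11. dragon A, dragon B, and dragon C cross → the island.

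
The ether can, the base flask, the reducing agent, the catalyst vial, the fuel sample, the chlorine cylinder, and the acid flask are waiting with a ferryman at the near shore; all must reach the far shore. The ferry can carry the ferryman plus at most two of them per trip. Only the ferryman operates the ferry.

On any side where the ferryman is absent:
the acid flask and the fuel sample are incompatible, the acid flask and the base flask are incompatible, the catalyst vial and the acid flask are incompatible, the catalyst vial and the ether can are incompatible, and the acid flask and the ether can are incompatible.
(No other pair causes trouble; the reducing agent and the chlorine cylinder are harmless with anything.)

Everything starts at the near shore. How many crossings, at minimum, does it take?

11

Counting alone: the ferryman can take at most 2 across per trip to the far shore, so moving all 7 needs at least 4 loaded trips out, with a return between consecutive ones — at least 7 crossings.
The safety rule pushes this higher. Following every safe sequence of crossings, the most of the 7 that can be at the far shore as the ferry arrives there on crossings 7, 9 is 5, 6 respectively — never all 7.
So no plan with fewer than 11 crossings exists, and this one achieves 11:
1. Ferryman goes to the far shore with the acid flask and the ether can.
2. Ferryman goes back to the near shore with the ether can.
3. Ferryman goes to the far shore with the base flask and the ether can.
4. Ferryman goes back to the near shore with the acid flask.
5. Ferryman goes to the far shore with the acid flask and the reducing agent.
6. Ferryman goes back to the near shore with the acid flask.
7. Ferryman goes to the far shore with the catalyst vial and the fuel sample.
8. Ferryman goes back to the near shore with the ether can.
9. Ferryman goes to the far shore with the chlorine cylinder and the ether can.
10. Ferryman goes back to the near shore with the ether can.
11. Ferryman goes to the far shore with the acid flask and the ether can.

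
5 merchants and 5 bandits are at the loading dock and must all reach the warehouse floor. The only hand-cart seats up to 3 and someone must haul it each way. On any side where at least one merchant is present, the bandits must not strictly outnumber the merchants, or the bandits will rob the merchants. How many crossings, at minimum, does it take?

11

Counting alone: each trip to the warehouse floor takes at most 3 across and each return brings at least 1 back, so after t trips out (and t−1 returns) at most 3t − (t−1) of the 10 are across; that first reaches 10 at t = 5, so at least 9 crossings are needed.
The safety rule pushes this higher. Following every safe sequence of crossings, the most of the 10 that can be at the warehouse floor as the hand-cart arrives there on crossing 9 is 9 — never all 10.
So no plan with fewer than 11 crossings exists, and this one achieves 11:
1. 2 bandits → the warehouse floor.  (the loading dock: 5M 3B; the warehouse floor: 0M 2B)
2. 1 bandit ← the loading dock.  (the loading dock: 5M 4B; the warehouse floor: 0M 1B)
3. 3 bandits → the warehouse floor.  (the loading dock: 5M 1B; the warehouse floor: 0M 4B)
4. 1 bandit ← the loading dock.  (the loading dock: 5M 2B; the warehouse floor: 0M 3B)
5. 3 merchants → the warehouse floor.  (the loading dock: 2M 2B; the warehouse floor: 3M 3B)
6. 1 merchant and 1 bandit ← the loading dock.  (the loading dock: 3M 3B; the warehouse floor: 2M 2B)
7. 3 merchants → the warehouse floor.  (the loading dock: 0M 3B; the warehouse floor: 5M 2B)
8. 1 bandit ← the loading dock.  (the loading dock: 0M 4B; the warehouse floor: 5M 1B)
9. 2 bandits → the warehouse floor.  (the loading dock: 0M 2B; the warehouse floor: 5M 3B)
10. 1 bandit ← the loading dock.  (the loading dock: 0M 3B; the warehouse floor: 5M 2B)
11. 3 bandits → the warehouse floor.  (the loading dock: 0M 0B; the warehouse floor: 5M 5B)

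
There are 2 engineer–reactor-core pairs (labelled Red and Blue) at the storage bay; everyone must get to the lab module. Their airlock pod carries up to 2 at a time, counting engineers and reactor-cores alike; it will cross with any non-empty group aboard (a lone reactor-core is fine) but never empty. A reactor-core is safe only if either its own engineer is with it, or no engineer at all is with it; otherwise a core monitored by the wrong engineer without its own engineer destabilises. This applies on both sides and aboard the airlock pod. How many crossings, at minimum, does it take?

Counting alone: each trip to the lab module takes at most 2 across and each return brings at least 1 back, so after t trips out (and t−1 returns) at most 2t − (t−1) of the 4 are across; that first reaches 4 at t = 3, so at least 5 crossings are needed.
The plan below uses exactly 5 crossings, so it is optimal:
1. engineer Red and reactor-core Red cross → the lab module.
2. engineer Red crosses ← the storage bay.
3. engineer Blue and engineer Red cross → the lab module.
4. engineer Blue crosses ← the storage bay.
5. engineer Blue and reactor-core Blue cross → the lab module.

5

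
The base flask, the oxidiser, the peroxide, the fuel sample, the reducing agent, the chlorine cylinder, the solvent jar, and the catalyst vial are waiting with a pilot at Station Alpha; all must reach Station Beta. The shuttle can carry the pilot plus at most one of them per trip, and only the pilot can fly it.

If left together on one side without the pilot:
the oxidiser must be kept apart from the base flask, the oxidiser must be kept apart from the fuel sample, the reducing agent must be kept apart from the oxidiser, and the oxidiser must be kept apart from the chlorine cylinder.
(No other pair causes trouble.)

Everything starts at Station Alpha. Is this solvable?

No

Following every safe sequence of crossings from the start, the most of the 8 that can be at Station Beta as the shuttle arrives there on crossings 1, 3, 5, 7, 9 is 1, 2, 3, 4, 5 respectively; the best ever achieved is 5 of 8.
From crossing 11 on, no configuration arises that was not already reachable earlier: only 88 distinct safe configurations (who is on which side, and where the shuttle is) can ever be reached, none of them has everyone across, and every continuation just revisits them. So no valid plan exists.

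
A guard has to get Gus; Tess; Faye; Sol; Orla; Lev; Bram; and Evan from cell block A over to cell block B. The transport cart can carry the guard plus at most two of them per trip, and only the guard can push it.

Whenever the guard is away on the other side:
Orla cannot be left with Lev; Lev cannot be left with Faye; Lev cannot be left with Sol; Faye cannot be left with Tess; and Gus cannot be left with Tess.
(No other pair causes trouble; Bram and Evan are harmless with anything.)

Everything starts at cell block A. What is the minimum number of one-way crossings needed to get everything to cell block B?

Counting alone: the guard can take at most 2 across per trip to cell block B, so moving all 8 needs at least 4 loaded trips out, with a return between consecutive ones — at least 7 crossings.
The safety rule pushes this higher. Following every safe sequence of crossings, the most of the 8 that can be at cell block B as the transport cart arrives there on crossing 7 is 7 — never all 8.
So no plan with fewer than 9 crossings exists, and this one achieves 9:
1. Guard goes to cell block B with Lev and Tess.  [cell block A: Bram, Evan, Faye, Gus, Orla, Sol | cell block B: Lev, Tess]
2. Guard goes back to cell block A alone.  [cell block A: Bram, Evan, Faye, Gus, Orla, Sol | cell block B: Lev, Tess]
3. Guard goes to cell block B with Faye and Gus.  [cell block A: Bram, Evan, Orla, Sol | cell block B: Faye, Gus, Lev, Tess]
4. Guard goes back to cell block A with Lev and Tess.  [cell block A: Bram, Evan, Lev, Orla, Sol, Tess | cell block B: Faye, Gus]
5. Guard goes to cell block B with Orla and Sol.  [cell block A: Bram, Evan, Lev, Tess | cell block B: Faye, Gus, Orla, Sol]
6. Guard goes back to cell block A alone.  [cell block A: Bram, Evan, Lev, Tess | cell block B: Faye, Gus, Orla, Sol]
7. Guard goes to cell block B with Bram and Evan.  [cell block A: Lev, Tess | cell block B: Bram, Evan, Faye, Gus, Orla, Sol]
8. Guard goes back to cell block A alone.  [cell block A: Lev, Tess | cell block B: Bram, Evan, Faye, Gus, Orla, Sol]
9. Guard goes to cell block B with Lev and Tess.  [cell block A: — | cell block B: Bram, Evan, Faye, Gus, Lev, Orla, Sol, Tess]

9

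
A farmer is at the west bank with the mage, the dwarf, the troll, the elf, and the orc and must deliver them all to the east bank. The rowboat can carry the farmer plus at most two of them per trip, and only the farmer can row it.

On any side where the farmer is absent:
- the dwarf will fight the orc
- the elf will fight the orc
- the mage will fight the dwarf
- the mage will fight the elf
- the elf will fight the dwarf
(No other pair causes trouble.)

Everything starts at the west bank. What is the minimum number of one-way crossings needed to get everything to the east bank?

Counting alone: the farmer can take at most 2 across per trip to the east bank, so moving all 5 needs at least 3 loaded trips out, with a return between consecutive ones — at least 5 crossings.
The safety rule pushes this higher. Following every safe sequence of crossings, the most of the 5 that can be at the east bank as the rowboat arrives there on crossing 5 is 4 — never all 5.
So no plan with fewer than 7 crossings exists, and this one achieves 7:
1. Farmer goes to the east bank with the dwarf and the elf.  [the west bank: the mage, the orc, the troll | the east bank: the dwarf, the elf]
2. Farmer goes back to the west bank with the dwarf.  [the west bank: the dwarf, the mage, the orc, the troll | the east bank: the elf]
3. Farmer goes to the east bank with the mage and the orc.  [the west bank: the dwarf, the troll | the east bank: the elf, the mage, the orc]
4. Farmer goes back to the west bank with the elf.  [the west bank: the dwarf, the elf, the troll | the east bank: the mage, the orc]
5. Farmer goes to the east bank with the dwarf and the troll.  [the west bank: the elf | the east bank: the dwarf, the mage, the orc, the troll]
6. Farmer goes back to the west bank with the dwarf.  [the west bank: the dwarf, the elf | the east bank: the mage, the orc, the troll]
7. Farmer goes to the east bank with the dwarf and the elf.  [the west bank: — | the east bank: the dwarf, the elf, the mage, the orc, the troll]

7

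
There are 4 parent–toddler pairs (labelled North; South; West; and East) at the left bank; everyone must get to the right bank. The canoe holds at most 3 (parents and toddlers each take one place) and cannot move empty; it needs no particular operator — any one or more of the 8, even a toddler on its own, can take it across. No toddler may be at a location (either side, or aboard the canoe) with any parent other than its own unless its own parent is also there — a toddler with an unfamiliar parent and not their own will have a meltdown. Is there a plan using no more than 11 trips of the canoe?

Yes — this plan uses 9 crossings (≤ 11):
1. parent North and toddler North cross → the right bank.
2. parent North crosses ← the left bank.
3. parent North, parent South, and toddler South cross → the right bank.
4. parent North and toddler North cross ← the left bank.
5. parent East, parent North, and parent West cross → the right bank.
6. toddler South crosses ← the left bank.
7. toddler North and toddler South cross → the right bank.
8. toddler North crosses ← the left bank.
9. toddler East, toddler North, and toddler West cross → the right bank.

Yes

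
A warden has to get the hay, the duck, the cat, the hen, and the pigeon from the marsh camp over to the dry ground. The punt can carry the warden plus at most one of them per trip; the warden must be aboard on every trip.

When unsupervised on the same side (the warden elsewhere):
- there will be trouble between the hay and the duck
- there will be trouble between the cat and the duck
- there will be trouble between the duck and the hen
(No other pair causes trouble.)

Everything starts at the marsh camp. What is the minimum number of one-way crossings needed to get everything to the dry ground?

impossible

Following every safe sequence of crossings from the start, the most of the 5 that can be at the dry ground as the punt arrives there on crossings 1, 3, 5 is 1, 2, 3 respectively; the best ever achieved is 3 of 5.
From crossing 7 on, no configuration arises that was not already reachable earlier: only 18 distinct safe configurations (who is on which side, and where the punt is) can ever be reached, none of them has everyone across, and every continuation just revisits them. So no valid plan exists.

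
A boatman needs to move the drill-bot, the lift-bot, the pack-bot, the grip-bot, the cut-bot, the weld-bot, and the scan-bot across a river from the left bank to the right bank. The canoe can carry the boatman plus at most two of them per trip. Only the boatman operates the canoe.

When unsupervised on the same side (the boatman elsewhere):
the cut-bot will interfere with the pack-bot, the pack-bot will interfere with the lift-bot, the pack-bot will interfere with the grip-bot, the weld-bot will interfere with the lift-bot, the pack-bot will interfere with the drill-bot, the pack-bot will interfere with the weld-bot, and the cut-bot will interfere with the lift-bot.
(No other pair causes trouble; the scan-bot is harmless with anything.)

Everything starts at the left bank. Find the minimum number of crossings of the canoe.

Counting alone: the boatman can take at most 2 across per trip to the right bank, so moving all 7 needs at least 4 loaded trips out, with a return between consecutive ones — at least 7 crossings.
The safety rule pushes this higher. Following every safe sequence of crossings, the most of the 7 that can be at the right bank as the canoe arrives there on crossings 7, 9 is 5, 6 respectively — never all 7.
So no plan with fewer than 11 crossings exists, and this one achieves 11:
1. Boatman goes to the right bank with the lift-bot and the pack-bot.
2. Boatman goes back to the left bank with the lift-bot.
3. Boatman goes to the right bank with the drill-bot and the lift-bot.
4. Boatman goes back to the left bank with the pack-bot.
5. Boatman goes to the right bank with the grip-bot and the pack-bot.
6. Boatman goes back to the left bank with the pack-bot.
7. Boatman goes to the right bank with the pack-bot and the scan-bot.
8. Boatman goes back to the left bank with the pack-bot.
9. Boatman goes to the right bank with the cut-bot and the weld-bot.
10. Boatman goes back to the left bank with the lift-bot.
11. Boatman goes to the right bank with the lift-bot and the pack-bot.

11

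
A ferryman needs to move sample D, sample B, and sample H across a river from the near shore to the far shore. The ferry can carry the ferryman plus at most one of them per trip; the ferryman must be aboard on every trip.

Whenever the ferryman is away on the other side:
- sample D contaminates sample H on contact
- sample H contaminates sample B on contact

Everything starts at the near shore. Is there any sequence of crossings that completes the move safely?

1. Ferryman goes to the far shore with sample H.
2. Ferryman goes back to the near shore alone.
3. Ferryman goes to the far shore with sample D.
4. Ferryman goes back to the near shore with sample H.
5. Ferryman goes to the far shore with sample B.
6. Ferryman goes back to the near shore alone.
7. Ferryman goes to the far shore with sample H.

Yes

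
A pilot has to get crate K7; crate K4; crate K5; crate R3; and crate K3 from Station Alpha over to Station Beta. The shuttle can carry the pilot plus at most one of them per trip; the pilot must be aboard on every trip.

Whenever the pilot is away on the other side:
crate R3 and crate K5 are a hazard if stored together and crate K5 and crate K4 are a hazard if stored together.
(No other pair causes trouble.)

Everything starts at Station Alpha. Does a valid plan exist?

1. Pilot goes to Station Beta with crate K5.
2. Pilot goes back to Station Alpha alone.
3. Pilot goes to Station Beta with crate K7.
4. Pilot goes back to Station Alpha alone.
5. Pilot goes to Station Beta with crate K4.
6. Pilot goes back to Station Alpha with crate K5.
7. Pilot goes to Station Beta with crate R3.
8. Pilot goes back to Station Alpha alone.
9. Pilot goes to Station Beta with crate K3.
10. Pilot goes back to Station Alpha alone.
11. Pilot goes to Station Beta with crate K5.

Yes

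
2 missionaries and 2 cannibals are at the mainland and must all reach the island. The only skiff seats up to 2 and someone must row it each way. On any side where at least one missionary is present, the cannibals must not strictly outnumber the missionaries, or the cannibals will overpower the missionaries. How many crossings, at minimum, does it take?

5

Counting alone: each trip to the island takes at most 2 across and each return brings at least 1 back, so after t trips out (and t−1 returns) at most 2t − (t−1) of the 4 are across; that first reaches 4 at t = 3, so at least 5 crossings are needed.
The plan below uses exactly 5 crossings, so it is optimal:
1. 2 cannibals → the island.  (the mainland: 2M 0C; the island: 0M 2C)
2. 1 cannibal ← the mainland.  (the mainland: 2M 1C; the island: 0M 1C)
3. 2 missionaries → the island.  (the mainland: 0M 1C; the island: 2M 1C)
4. 1 cannibal ← the mainland.  (the mainland: 0M 2C; the island: 2M 0C)
5. 2 cannibals → the island.  (the mainland: 0M 0C; the island: 2M 2C)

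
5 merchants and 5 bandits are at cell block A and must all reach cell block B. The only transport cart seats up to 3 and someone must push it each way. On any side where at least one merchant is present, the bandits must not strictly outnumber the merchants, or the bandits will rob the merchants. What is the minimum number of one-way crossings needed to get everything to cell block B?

Counting alone: each trip to cell block B takes at most 3 across and each return brings at least 1 back, so after t trips out (and t−1 returns) at most 3t − (t−1) of the 10 are across; that first reaches 10 at t = 5, so at least 9 crossings are needed.
The safety rule pushes this higher. Following every safe sequence of crossings, the most of the 10 that can be at cell block B as the transport cart arrives there on crossing 9 is 9 — never all 10.
So no plan with fewer than 11 crossings exists, and this one achieves 11:
1. 2 bandits → cell block B.  (cell block A: 5M 3B; cell block B: 0M 2B)
2. 1 bandit ← cell block A.  (cell block A: 5M 4B; cell block B: 0M 1B)
3. 3 bandits → cell block B.  (cell block A: 5M 1B; cell block B: 0M 4B)
4. 1 bandit ← cell block A.  (cell block A: 5M 2B; cell block B: 0M 3B)
5. 3 merchants → cell block B.  (cell block A: 2M 2B; cell block B: 3M 3B)
6. 1 merchant and 1 bandit ← cell block A.  (cell block A: 3M 3B; cell block B: 2M 2B)
7. 3 merchants → cell block B.  (cell block A: 0M 3B; cell block B: 5M 2B)
8. 1 bandit ← cell block A.  (cell block A: 0M 4B; cell block B: 5M 1B)
9. 2 bandits → cell block B.  (cell block A: 0M 2B; cell block B: 5M 3B)
10. 1 bandit ← cell block A.  (cell block A: 0M 3B; cell block B: 5M 2B)
11. 3 bandits → cell block B.  (cell block A: 0M 0B; cell block B: 5M 5B)

11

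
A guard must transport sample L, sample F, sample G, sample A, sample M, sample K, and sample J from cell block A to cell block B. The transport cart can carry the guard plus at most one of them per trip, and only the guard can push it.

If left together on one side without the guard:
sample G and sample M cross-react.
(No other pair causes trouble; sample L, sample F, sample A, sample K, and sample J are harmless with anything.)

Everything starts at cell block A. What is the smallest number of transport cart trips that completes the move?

Counting alone: the guard can take at most 1 across per trip to cell block B, so moving all 7 needs at least 7 loaded trips out, with a return between consecutive ones — at least 13 crossings.
The plan below uses exactly 13 crossings, so it is optimal:
1. Guard goes to cell block B with sample G.  [cell block A: sample A, sample F, sample J, sample K, sample L, sample M | cell block B: sample G]
2. Guard goes back to cell block A alone.  [cell block A: sample A, sample F, sample J, sample K, sample L, sample M | cell block B: sample G]
3. Guard goes to cell block B with sample L.  [cell block A: sample A, sample F, sample J, sample K, sample M | cell block B: sample G, sample L]
4. Guard goes back to cell block A alone.  [cell block A: sample A, sample F, sample J, sample K, sample M | cell block B: sample G, sample L]
5. Guard goes to cell block B with sample F.  [cell block A: sample A, sample J, sample K, sample M | cell block B: sample F, sample G, sample L]
6. Guard goes back to cell block A alone.  [cell block A: sample A, sample J, sample K, sample M | cell block B: sample F, sample G, sample L]
7. Guard goes to cell block B with sample A.  [cell block A: sample J, sample K, sample M | cell block B: sample A, sample F, sample G, sample L]
8. Guard goes back to cell block A alone.  [cell block A: sample J, sample K, sample M | cell block B: sample A, sample F, sample G, sample L]
9. Guard goes to cell block B with sample K.  [cell block A: sample J, sample M | cell block B: sample A, sample F, sample G, sample K, sample L]
10. Guard goes back to cell block A alone.  [cell block A: sample J, sample M | cell block B: sample A, sample F, sample G, sample K, sample L]
11. Guard goes to cell block B with sample J.  [cell block A: sample M | cell block B: sample A, sample F, sample G, sample J, sample K, sample L]
12. Guard goes back to cell block A alone.  [cell block A: sample M | cell block B: sample A, sample F, sample G, sample J, sample K, sample L]
13. Guard goes to cell block B with sample M.  [cell block A: — | cell block B: sample A, sample F, sample G, sample J, sample K, sample L, sample M]

13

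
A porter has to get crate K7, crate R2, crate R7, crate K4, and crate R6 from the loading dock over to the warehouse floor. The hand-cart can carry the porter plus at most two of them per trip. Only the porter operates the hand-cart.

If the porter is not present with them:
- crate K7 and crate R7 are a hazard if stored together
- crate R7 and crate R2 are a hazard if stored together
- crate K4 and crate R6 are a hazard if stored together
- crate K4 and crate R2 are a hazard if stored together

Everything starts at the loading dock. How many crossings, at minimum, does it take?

7

Counting alone: the porter can take at most 2 across per trip to the warehouse floor, so moving all 5 needs at least 3 loaded trips out, with a return between consecutive ones — at least 5 crossings.
The safety rule pushes this higher. Following every safe sequence of crossings, the most of the 5 that can be at the warehouse floor as the hand-cart arrives there on crossing 5 is 4 — never all 5.
So no plan with fewer than 7 crossings exists, and this one achieves 7:
1. Porter goes to the warehouse floor with crate K4 and crate R7.  [the loading dock: crate K7, crate R2, crate R6 | the warehouse floor: crate K4, crate R7]
2. Porter goes back to the loading dock alone.  [the loading dock: crate K7, crate R2, crate R6 | the warehouse floor: crate K4, crate R7]
3. Porter goes to the warehouse floor with crate K7.  [the loading dock: crate R2, crate R6 | the warehouse floor: crate K4, crate K7, crate R7]
4. Porter goes back to the loading dock with crate R7.  [the loading dock: crate R2, crate R6, crate R7 | the warehouse floor: crate K4, crate K7]
5. Porter goes to the warehouse floor with crate R2 and crate R6.  [the loading dock: crate R7 | the warehouse floor: crate K4, crate K7, crate R2, crate R6]
6. Porter goes back to the loading dock with crate K4.  [the loading dock: crate K4, crate R7 | the warehouse floor: crate K7, crate R2, crate R6]
7. Porter goes to the warehouse floor with crate K4 and crate R7.  [the loading dock: — | the warehouse floor: crate K4, crate K7, crate R2, crate R6, crate R7]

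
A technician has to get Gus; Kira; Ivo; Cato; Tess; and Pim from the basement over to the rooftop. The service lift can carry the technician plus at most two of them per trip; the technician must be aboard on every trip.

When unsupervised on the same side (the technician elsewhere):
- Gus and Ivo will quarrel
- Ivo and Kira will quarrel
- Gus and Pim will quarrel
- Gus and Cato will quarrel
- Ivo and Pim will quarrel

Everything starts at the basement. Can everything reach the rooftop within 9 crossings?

Yes

Yes — this plan uses 9 crossings (≤ 9):
1. Technician goes to the rooftop with Gus and Ivo.  [the basement: Cato, Kira, Pim, Tess | the rooftop: Gus, Ivo]
2. Technician goes back to the basement with Gus.  [the basement: Cato, Gus, Kira, Pim, Tess | the rooftop: Ivo]
3. Technician goes to the rooftop with Gus and Kira.  [the basement: Cato, Pim, Tess | the rooftop: Gus, Ivo, Kira]
4. Technician goes back to the basement with Ivo.  [the basement: Cato, Ivo, Pim, Tess | the rooftop: Gus, Kira]
5. Technician goes to the rooftop with Ivo and Tess.  [the basement: Cato, Pim | the rooftop: Gus, Ivo, Kira, Tess]
6. Technician goes back to the basement with Ivo.  [the basement: Cato, Ivo, Pim | the rooftop: Gus, Kira, Tess]
7. Technician goes to the rooftop with Cato and Pim.  [the basement: Ivo | the rooftop: Cato, Gus, Kira, Pim, Tess]
8. Technician goes back to the basement with Gus.  [the basement: Gus, Ivo | the rooftop: Cato, Kira, Pim, Tess]
9. Technician goes to the rooftop with Gus and Ivo.  [the basement: — | the rooftop: Cato, Gus, Ivo, Kira, Pim, Tess]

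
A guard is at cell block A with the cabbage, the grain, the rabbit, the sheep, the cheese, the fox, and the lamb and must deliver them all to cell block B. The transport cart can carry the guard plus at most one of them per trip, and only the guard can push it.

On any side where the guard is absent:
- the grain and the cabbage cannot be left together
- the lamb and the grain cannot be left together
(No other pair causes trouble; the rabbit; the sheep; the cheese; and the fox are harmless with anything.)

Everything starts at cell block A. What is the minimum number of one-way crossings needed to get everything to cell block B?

Counting alone: the guard can take at most 1 across per trip to cell block B, so moving all 7 needs at least 7 loaded trips out, with a return between consecutive ones — at least 13 crossings.
The safety rule pushes this higher. Following every safe sequence of crossings, the most of the 7 that can be at cell block B as the transport cart arrives there on crossing 13 is 6 — never all 7.
So no plan with fewer than 15 crossings exists, and this one achieves 15:
1. Guard goes to cell block B with the grain.  [cell block A: the cabbage, the cheese, the fox, the lamb, the rabbit, the sheep | cell block B: the grain]
2. Guard goes back to cell block A alone.  [cell block A: the cabbage, the cheese, the fox, the lamb, the rabbit, the sheep | cell block B: the grain]
3. Guard goes to cell block B with the cabbage.  [cell block A: the cheese, the fox, the lamb, the rabbit, the sheep | cell block B: the cabbage, the grain]
4. Guard goes back to cell block A with the grain.  [cell block A: the cheese, the fox, the grain, the lamb, the rabbit, the sheep | cell block B: the cabbage]
5. Guard goes to cell block B with the lamb.  [cell block A: the cheese, the fox, the grain, the rabbit, the sheep | cell block B: the cabbage, the lamb]
6. Guard goes back to cell block A alone.  [cell block A: the cheese, the fox, the grain, the rabbit, the sheep | cell block B: the cabbage, the lamb]
7. Guard goes to cell block B with the rabbit.  [cell block A: the cheese, the fox, the grain, the sheep | cell block B: the cabbage, the lamb, the rabbit]
8. Guard goes back to cell block A alone.  [cell block A: the cheese, the fox, the grain, the sheep | cell block B: the cabbage, the lamb, the rabbit]
9. Guard goes to cell block B with the sheep.  [cell block A: the cheese, the fox, the grain | cell block B: the cabbage, the lamb, the rabbit, the sheep]
10. Guard goes back to cell block A alone.  [cell block A: the cheese, the fox, the grain | cell block B: the cabbage, the lamb, the rabbit, the sheep]
11. Guard goes to cell block B with the cheese.  [cell block A: the fox, the grain | cell block B: the cabbage, the cheese, the lamb, the rabbit, the sheep]
12. Guard goes back to cell block A alone.  [cell block A: the fox, the grain | cell block B: the cabbage, the cheese, the lamb, the rabbit, the sheep]
13. Guard goes to cell block B with the fox.  [cell block A: the grain | cell block B: the cabbage, the cheese, the fox, the lamb, the rabbit, the sheep]
14. Guard goes back to cell block A alone.  [cell block A: the grain | cell block B: the cabbage, the cheese, the fox, the lamb, the rabbit, the sheep]
15. Guard goes to cell block B with the grain.  [cell block A: — | cell block B: the cabbage, the cheese, the fox, the grain, the lamb, the rabbit, the sheep]

15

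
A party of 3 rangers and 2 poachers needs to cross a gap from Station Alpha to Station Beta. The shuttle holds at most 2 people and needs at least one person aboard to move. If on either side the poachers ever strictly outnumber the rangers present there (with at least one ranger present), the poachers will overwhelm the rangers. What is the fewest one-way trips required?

Counting alone: each trip to Station Beta takes at most 2 across and each return brings at least 1 back, so after t trips out (and t−1 returns) at most 2t − (t−1) of the 5 are across; that first reaches 5 at t = 4, so at least 7 crossings are needed.
The plan below uses exactly 7 crossings, so it is optimal:
1. 2 poachers → Station Beta.  (Station Alpha: 3R 0P; Station Beta: 0R 2P)
2. 1 poacher ← Station Alpha.  (Station Alpha: 3R 1P; Station Beta: 0R 1P)
3. 2 rangers → Station Beta.  (Station Alpha: 1R 1P; Station Beta: 2R 1P)
4. 1 ranger ← Station Alpha.  (Station Alpha: 2R 1P; Station Beta: 1R 1P)
5. 1 ranger and 1 poacher → Station Beta.  (Station Alpha: 1R 0P; Station Beta: 2R 2P)
6. 1 poacher ← Station Alpha.  (Station Alpha: 1R 1P; Station Beta: 2R 1P)
7. 1 ranger and 1 poacher → Station Beta.  (Station Alpha: 0R 0P; Station Beta: 3R 2P)

7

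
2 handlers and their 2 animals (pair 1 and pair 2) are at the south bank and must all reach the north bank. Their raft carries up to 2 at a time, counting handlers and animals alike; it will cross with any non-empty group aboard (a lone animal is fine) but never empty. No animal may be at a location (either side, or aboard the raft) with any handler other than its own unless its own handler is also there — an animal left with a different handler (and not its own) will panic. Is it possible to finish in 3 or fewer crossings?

Counting alone: each trip to the north bank takes at most 2 across and each return brings at least 1 back, so after t trips out (and t−1 returns) at most 2t − (t−1) of the 4 are across; that first reaches 4 at t = 3, so at least 5 crossings are needed.
Since 3 < 5, 3 crossings cannot be enough. (The shortest complete plan in fact takes 5:)
1. animal 1 and handler 1 cross → the north bank.
2. handler 1 crosses ← the south bank.
3. handler 1 and handler 2 cross → the north bank.
4. handler 2 crosses ← the south bank.
5. animal 2 and handler 2 cross → the north bank.

No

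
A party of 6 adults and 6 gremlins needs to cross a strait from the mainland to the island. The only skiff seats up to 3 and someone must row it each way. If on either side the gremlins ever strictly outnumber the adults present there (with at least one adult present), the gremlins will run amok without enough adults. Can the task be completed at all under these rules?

No

Following every safe sequence of crossings from the start, the most of the 12 that can be at the island as the skiff arrives there on crossings 1, 3, 5 is 3, 5, 6 respectively; the best ever achieved is 6 of 12.
From crossing 7 on, no configuration arises that was not already reachable earlier: only 17 distinct safe configurations (who is on which side, and where the skiff is) can ever be reached, none of them has everyone across, and every continuation just revisits them. They are: 0 adults + 0 gremlins across (skiff back at the start); 0 adults + 1 gremlin across (skiff there); 0 adults + 1 gremlin across (skiff back at the start); 0 adults + 2 gremlins across (skiff there); 0 adults + 2 gremlins across (skiff back at the start); 0 adults + 3 gremlins across (skiff there); 0 adults + 3 gremlins across (skiff back at the start); 0 adults + 4 gremlins across (skiff there); 0 adults + 4 gremlins across (skiff back at the start); 0 adults + 5 gremlins across (skiff there); 0 adults + 5 gremlins across (skiff back at the start); 0 adults + 6 gremlins across (skiff there); 1 adult + 1 gremlin across (skiff there); 1 adult + 1 gremlin across (skiff back at the start); 2 adults + 2 gremlins across (skiff there); 2 adults + 2 gremlins across (skiff back at the start); 3 adults + 3 gremlins across (skiff there). So no valid plan exists.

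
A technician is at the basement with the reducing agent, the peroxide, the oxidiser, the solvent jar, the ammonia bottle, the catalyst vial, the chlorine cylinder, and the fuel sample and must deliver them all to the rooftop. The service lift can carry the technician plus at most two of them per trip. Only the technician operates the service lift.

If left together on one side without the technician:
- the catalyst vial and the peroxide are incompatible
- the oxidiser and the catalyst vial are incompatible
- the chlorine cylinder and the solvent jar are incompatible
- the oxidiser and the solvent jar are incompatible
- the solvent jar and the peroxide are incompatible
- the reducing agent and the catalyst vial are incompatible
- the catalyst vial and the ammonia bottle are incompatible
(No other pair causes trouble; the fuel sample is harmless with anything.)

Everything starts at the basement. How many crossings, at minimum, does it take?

Counting alone: the technician can take at most 2 across per trip to the rooftop, so moving all 8 needs at least 4 loaded trips out, with a return between consecutive ones — at least 7 crossings.
The safety rule pushes this higher. Following every safe sequence of crossings, the most of the 8 that can be at the rooftop as the service lift arrives there on crossing 7 is 6 — never all 8.
So no plan with fewer than 9 crossings exists, and this one achieves 9:
1. Technician goes to the rooftop with the catalyst vial and the solvent jar.  [the basement: the ammonia bottle, the chlorine cylinder, the fuel sample, the oxidiser, the peroxide, the reducing agent | the rooftop: the catalyst vial, the solvent jar]
2. Technician goes back to the basement alone.  [the basement: the ammonia bottle, the chlorine cylinder, the fuel sample, the oxidiser, the peroxide, the reducing agent | the rooftop: the catalyst vial, the solvent jar]
3. Technician goes to the rooftop with the ammonia bottle and the reducing agent.  [the basement: the chlorine cylinder, the fuel sample, the oxidiser, the peroxide | the rooftop: the ammonia bottle, the catalyst vial, the reducing agent, the solvent jar]
4. Technician goes back to the basement with the catalyst vial.  [the basement: the catalyst vial, the chlorine cylinder, the fuel sample, the oxidiser, the peroxide | the rooftop: the ammonia bottle, the reducing agent, the solvent jar]
5. Technician goes to the rooftop with the oxidiser and the peroxide.  [the basement: the catalyst vial, the chlorine cylinder, the fuel sample | the rooftop: the ammonia bottle, the oxidiser, the peroxide, the reducing agent, the solvent jar]
6. Technician goes back to the basement with the solvent jar.  [the basement: the catalyst vial, the chlorine cylinder, the fuel sample, the solvent jar | the rooftop: the ammonia bottle, the oxidiser, the peroxide, the reducing agent]
7. Technician goes to the rooftop with the chlorine cylinder and the fuel sample.  [the basement: the catalyst vial, the solvent jar | the rooftop: the ammonia bottle, the chlorine cylinder, the fuel sample, the oxidiser, the peroxide, the reducing agent]
8. Technician goes back to the basement alone.  [the basement: the catalyst vial, the solvent jar | the rooftop: the ammonia bottle, the chlorine cylinder, the fuel sample, the oxidiser, the peroxide, the reducing agent]
9. Technician goes to the rooftop with the catalyst vial and the solvent jar.  [the basement: — | the rooftop: the ammonia bottle, the catalyst vial, the chlorine cylinder, the fuel sample, the oxidiser, the peroxide, the reducing agent, the solvent jar]

9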